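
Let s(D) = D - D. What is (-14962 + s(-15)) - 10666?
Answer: -25628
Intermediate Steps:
s(D) = 0
(-14962 + s(-15)) - 10666 = (-14962 + 0) - 10666 = -14962 - 10666 = -25628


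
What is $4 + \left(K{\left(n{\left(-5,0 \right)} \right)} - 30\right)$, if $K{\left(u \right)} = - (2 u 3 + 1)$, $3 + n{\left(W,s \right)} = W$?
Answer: $21$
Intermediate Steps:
$n{\left(W,s \right)} = -3 + W$
$K{\left(u \right)} = -1 - 6 u$ ($K{\left(u \right)} = - (6 u + 1) = - (1 + 6 u) = -1 - 6 u$)
$4 + \left(K{\left(n{\left(-5,0 \right)} \right)} - 30\right) = 4 - \left(31 + 6 \left(-3 - 5\right)\right) = 4 - -17 = 4 + \left(\left(-1 + 48\right) - 30\right) = 4 + \left(47 - 30\right) = 4 + 17 = 21$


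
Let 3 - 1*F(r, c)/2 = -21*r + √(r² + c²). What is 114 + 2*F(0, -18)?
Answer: 54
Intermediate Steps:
F(r, c) = 6 - 2*√(c² + r²) + 42*r (F(r, c) = 6 - 2*(-21*r + √(r² + c²)) = 6 - 2*(-21*r + √(c² + r²)) = 6 - 2*(√(c² + r²) - 21*r) = 6 + (-2*√(c² + r²) + 42*r) = 6 - 2*√(c² + r²) + 42*r)
114 + 2*F(0, -18) = 114 + 2*(6 - 2*√((-18)² + 0²) + 42*0) = 114 + 2*(6 - 2*√(324 + 0) + 0) = 114 + 2*(6 - 2*√324 + 0) = 114 + 2*(6 - 2*18 + 0) = 114 + 2*(6 - 36 + 0) = 114 + 2*(-30) = 114 - 60 = 54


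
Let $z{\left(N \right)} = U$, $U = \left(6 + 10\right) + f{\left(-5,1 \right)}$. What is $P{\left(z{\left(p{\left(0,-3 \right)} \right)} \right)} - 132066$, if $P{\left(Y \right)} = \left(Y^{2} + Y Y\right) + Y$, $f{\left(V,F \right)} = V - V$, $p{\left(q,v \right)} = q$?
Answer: $-131538$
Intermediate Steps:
$f{\left(V,F \right)} = 0$
$U = 16$ ($U = \left(6 + 10\right) + 0 = 16 + 0 = 16$)
$z{\left(N \right)} = 16$
$P{\left(Y \right)} = Y + 2 Y^{2}$ ($P{\left(Y \right)} = \left(Y^{2} + Y^{2}\right) + Y = 2 Y^{2} + Y = Y + 2 Y^{2}$)
$P{\left(z{\left(p{\left(0,-3 \right)} \right)} \right)} - 132066 = 16 \left(1 + 2 \cdot 16\right) - 132066 = 16 \left(1 + 32\right) - 132066 = 16 \cdot 33 - 132066 = 528 - 132066 = -131538$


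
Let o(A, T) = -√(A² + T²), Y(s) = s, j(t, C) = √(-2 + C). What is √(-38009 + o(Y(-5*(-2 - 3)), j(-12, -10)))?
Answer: √(-38009 - √613) ≈ 195.02*I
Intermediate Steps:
√(-38009 + o(Y(-5*(-2 - 3)), j(-12, -10))) = √(-38009 - √((-5*(-2 - 3))² + (√(-2 - 10))²)) = √(-38009 - √((-5*(-5))² + (√(-12))²)) = √(-38009 - √(25² + (2*I*√3)²)) = √(-38009 - √(625 - 12)) = √(-38009 - √613)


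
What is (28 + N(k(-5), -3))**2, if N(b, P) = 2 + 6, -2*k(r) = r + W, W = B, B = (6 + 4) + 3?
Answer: 1296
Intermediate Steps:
B = 13 (B = 10 + 3 = 13)
W = 13
k(r) = -13/2 - r/2 (k(r) = -(r + 13)/2 = -(13 + r)/2 = -13/2 - r/2)
N(b, P) = 8
(28 + N(k(-5), -3))**2 = (28 + 8)**2 = 36**2 = 1296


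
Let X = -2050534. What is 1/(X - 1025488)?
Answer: -1/3076022 ≈ -3.2510e-7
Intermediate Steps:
1/(X - 1025488) = 1/(-2050534 - 1025488) = 1/(-3076022) = -1/3076022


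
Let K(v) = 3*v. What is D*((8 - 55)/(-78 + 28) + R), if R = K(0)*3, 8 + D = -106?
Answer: -2679/25 ≈ -107.16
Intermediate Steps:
D = -114 (D = -8 - 106 = -114)
R = 0 (R = (3*0)*3 = 0*3 = 0)
D*((8 - 55)/(-78 + 28) + R) = -114*((8 - 55)/(-78 + 28) + 0) = -114*(-47/(-50) + 0) = -114*(-47*(-1/50) + 0) = -114*(47/50 + 0) = -114*47/50 = -2679/25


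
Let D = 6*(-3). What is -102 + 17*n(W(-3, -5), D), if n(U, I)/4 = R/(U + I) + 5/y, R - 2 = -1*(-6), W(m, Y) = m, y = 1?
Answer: 4454/21 ≈ 212.10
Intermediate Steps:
R = 8 (R = 2 - 1*(-6) = 2 + 6 = 8)
D = -18
n(U, I) = 20 + 32/(I + U) (n(U, I) = 4*(8/(U + I) + 5/1) = 4*(8/(I + U) + 5*1) = 4*(8/(I + U) + 5) = 4*(5 + 8/(I + U)) = 20 + 32/(I + U))
-102 + 17*n(W(-3, -5), D) = -102 + 17*(4*(8 + 5*(-18) + 5*(-3))/(-18 - 3)) = -102 + 17*(4*(8 - 90 - 15)/(-21)) = -102 + 17*(4*(-1/21)*(-97)) = -102 + 17*(388/21) = -102 + 6596/21 = 4454/21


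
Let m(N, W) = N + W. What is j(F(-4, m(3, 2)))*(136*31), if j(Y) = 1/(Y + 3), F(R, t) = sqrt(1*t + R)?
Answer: 1054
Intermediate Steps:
F(R, t) = sqrt(R + t) (F(R, t) = sqrt(t + R) = sqrt(R + t))
j(Y) = 1/(3 + Y)
j(F(-4, m(3, 2)))*(136*31) = (136*31)/(3 + sqrt(-4 + (3 + 2))) = 4216/(3 + sqrt(-4 + 5)) = 4216/(3 + sqrt(1)) = 4216/(3 + 1) = 4216/4 = (1/4)*4216 = 1054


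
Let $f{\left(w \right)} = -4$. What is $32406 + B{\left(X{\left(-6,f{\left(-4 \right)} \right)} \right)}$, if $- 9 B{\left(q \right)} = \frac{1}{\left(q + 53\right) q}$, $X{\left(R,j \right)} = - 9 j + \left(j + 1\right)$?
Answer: $\frac{827714051}{25542} \approx 32406.0$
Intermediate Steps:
$X{\left(R,j \right)} = 1 - 8 j$ ($X{\left(R,j \right)} = - 9 j + \left(1 + j\right) = 1 - 8 j$)
$B{\left(q \right)} = - \frac{1}{9 q \left(53 + q\right)}$ ($B{\left(q \right)} = - \frac{\frac{1}{q + 53} \frac{1}{q}}{9} = - \frac{\frac{1}{53 + q} \frac{1}{q}}{9} = - \frac{\frac{1}{q} \frac{1}{53 + q}}{9} = - \frac{1}{9 q \left(53 + q\right)}$)
$32406 + B{\left(X{\left(-6,f{\left(-4 \right)} \right)} \right)} = 32406 - \frac{1}{9 \left(1 - -32\right) \left(53 + \left(1 - -32\right)\right)} = 32406 - \frac{1}{9 \left(1 + 32\right) \left(53 + \left(1 + 32\right)\right)} = 32406 - \frac{1}{9 \cdot 33 \left(53 + 33\right)} = 32406 - \frac{1}{297 \cdot 86} = 32406 - \frac{1}{297} \cdot \frac{1}{86} = 32406 - \frac{1}{25542} = \frac{827714051}{25542}$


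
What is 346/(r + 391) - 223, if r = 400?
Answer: -176047/791 ≈ -222.56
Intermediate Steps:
346/(r + 391) - 223 = 346/(400 + 391) - 223 = 346/791 - 223 = -176047/791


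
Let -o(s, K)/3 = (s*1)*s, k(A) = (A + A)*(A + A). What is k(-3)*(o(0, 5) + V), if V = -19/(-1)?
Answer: 684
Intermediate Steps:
k(A) = 4*A² (k(A) = (2*A)*(2*A) = 4*A²)
o(s, K) = -3*s² (o(s, K) = -3*s*1*s = -3*s*s = -3*s²)
V = 19 (V = -1*(-19) = 19)
k(-3)*(o(0, 5) + V) = (4*(-3)²)*(-3*0² + 19) = (4*9)*(-3*0 + 19) = 36*(0 + 19) = 36*19 = 684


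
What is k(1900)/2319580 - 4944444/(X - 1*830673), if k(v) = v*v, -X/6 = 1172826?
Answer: 664519568392/304159914597 ≈ 2.1848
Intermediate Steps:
X = -7036956 (X = -6*1172826 = -7036956)
k(v) = v**2
k(1900)/2319580 - 4944444/(X - 1*830673) = 1900**2/2319580 - 4944444/(-7036956 - 1*830673) = 3610000*(1/2319580) - 4944444/(-7036956 - 830673) = 180500/115979 - 4944444/(-7867629) = 180500/115979 - 4944444*(-1/7867629) = 180500/115979 + 1648148/2622543 = 664519568392/304159914597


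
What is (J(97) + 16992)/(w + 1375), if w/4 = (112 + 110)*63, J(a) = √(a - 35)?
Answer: 16992/57319 + √62/57319 ≈ 0.29658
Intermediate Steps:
J(a) = √(-35 + a)
w = 55944 (w = 4*((112 + 110)*63) = 4*(222*63) = 4*13986 = 55944)
(J(97) + 16992)/(w + 1375) = (√(-35 + 97) + 16992)/(55944 + 1375) = (√62 + 16992)/57319 = (16992 + √62)*(1/57319) = 16992/57319 + √62/57319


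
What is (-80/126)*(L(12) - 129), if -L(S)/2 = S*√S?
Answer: 1720/21 + 640*√3/21 ≈ 134.69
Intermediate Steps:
L(S) = -2*S^(3/2) (L(S) = -2*S*√S = -2*S^(3/2))
(-80/126)*(L(12) - 129) = (-80/126)*(-48*√3 - 129) = (-80*1/126)*(-48*√3 - 129) = -40*(-48*√3 - 129)/63 = -40*(-129 - 48*√3)/63 = 1720/21 + 640*√3/21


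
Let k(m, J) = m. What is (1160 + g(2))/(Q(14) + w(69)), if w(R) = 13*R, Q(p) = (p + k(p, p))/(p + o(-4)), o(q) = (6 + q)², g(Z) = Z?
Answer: 10458/8087 ≈ 1.2932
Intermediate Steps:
Q(p) = 2*p/(4 + p) (Q(p) = (p + p)/(p + (6 - 4)²) = (2*p)/(p + 2²) = (2*p)/(p + 4) = (2*p)/(4 + p) = 2*p/(4 + p))
(1160 + g(2))/(Q(14) + w(69)) = (1160 + 2)/(2*14/(4 + 14) + 13*69) = 1162/(2*14/18 + 897) = 1162/(2*14*(1/18) + 897) = 1162/(14/9 + 897) = 1162/(8087/9) = 1162*(9/8087) = 10458/8087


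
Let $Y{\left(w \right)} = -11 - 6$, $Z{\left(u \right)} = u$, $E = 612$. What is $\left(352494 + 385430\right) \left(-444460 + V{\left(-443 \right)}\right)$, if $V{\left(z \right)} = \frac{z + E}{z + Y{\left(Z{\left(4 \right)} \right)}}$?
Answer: $- \frac{37717466796889}{115} \approx -3.2798 \cdot 10^{11}$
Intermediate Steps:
$Y{\left(w \right)} = -17$ ($Y{\left(w \right)} = -11 - 6 = -17$)
$V{\left(z \right)} = \frac{612 + z}{-17 + z}$ ($V{\left(z \right)} = \frac{z + 612}{z - 17} = \frac{612 + z}{-17 + z}$)
$\left(352494 + 385430\right) \left(-444460 + V{\left(-443 \right)}\right) = \left(352494 + 385430\right) \left(-444460 + \frac{612 - 443}{-17 - 443}\right) = 737924 \left(-444460 + \frac{1}{-460} \cdot 169\right) = 737924 \left(-444460 - \frac{169}{460}\right) = 737924 \left(- \frac{204451769}{460}\right) = - \frac{37717466796889}{115}$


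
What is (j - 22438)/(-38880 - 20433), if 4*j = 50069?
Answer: 39683/237252 ≈ 0.16726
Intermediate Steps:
j = 50069/4 (j = (¼)*50069 = 50069/4 ≈ 12517.)
(j - 22438)/(-38880 - 20433) = (50069/4 - 22438)/(-38880 - 20433) = -39683/4/(-59313) = -39683/4*(-1/59313) = 39683/237252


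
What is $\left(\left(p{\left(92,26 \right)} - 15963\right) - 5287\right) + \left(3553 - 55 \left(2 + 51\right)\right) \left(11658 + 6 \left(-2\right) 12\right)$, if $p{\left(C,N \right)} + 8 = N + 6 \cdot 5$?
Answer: $7324730$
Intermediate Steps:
$p{\left(C,N \right)} = 22 + N$ ($p{\left(C,N \right)} = -8 + \left(N + 6 \cdot 5\right) = -8 + \left(N + 30\right) = -8 + \left(30 + N\right) = 22 + N$)
$\left(\left(p{\left(92,26 \right)} - 15963\right) - 5287\right) + \left(3553 - 55 \left(2 + 51\right)\right) \left(11658 + 6 \left(-2\right) 12\right) = \left(\left(\left(22 + 26\right) - 15963\right) - 5287\right) + \left(3553 - 55 \left(2 + 51\right)\right) \left(11658 + 6 \left(-2\right) 12\right) = \left(\left(48 - 15963\right) - 5287\right) + \left(3553 - 2915\right) \left(11658 - 144\right) = \left(-15915 - 5287\right) + \left(3553 - 2915\right) \left(11658 - 144\right) = -21202 + 638 \cdot 11514 = -21202 + 7345932 = 7324730$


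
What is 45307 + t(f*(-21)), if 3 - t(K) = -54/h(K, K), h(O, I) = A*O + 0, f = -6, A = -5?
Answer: 1585847/35 ≈ 45310.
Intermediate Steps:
h(O, I) = -5*O (h(O, I) = -5*O + 0 = -5*O)
t(K) = 3 - 54/(5*K) (t(K) = 3 - (-54)/((-5*K)) = 3 - (-54)*(-1/(5*K)) = 3 - 54/(5*K))
45307 + t(f*(-21)) = 45307 + (3 - 54/(5*((-6*(-21))))) = 45307 + (3 - 54/5/126) = 45307 + (3 - 54/5*1/126) = 45307 + (3 - 3/35) = 45307 + 102/35 = 1585847/35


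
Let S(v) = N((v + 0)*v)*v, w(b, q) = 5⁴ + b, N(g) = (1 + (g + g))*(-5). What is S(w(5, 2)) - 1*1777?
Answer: -2500474927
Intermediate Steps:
N(g) = -5 - 10*g (N(g) = (1 + 2*g)*(-5) = -5 - 10*g)
w(b, q) = 625 + b
S(v) = v*(-5 - 10*v²) (S(v) = (-5 - 10*(v + 0)*v)*v = (-5 - 10*v*v)*v = (-5 - 10*v²)*v = v*(-5 - 10*v²))
S(w(5, 2)) - 1*1777 = (-10*(625 + 5)³ - 5*(625 + 5)) - 1*1777 = (-10*630³ - 5*630) - 1777 = (-10*250047000 - 3150) - 1777 = (-2500470000 - 3150) - 1777 = -2500473150 - 1777 = -2500474927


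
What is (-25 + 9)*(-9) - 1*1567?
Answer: -1423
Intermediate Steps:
(-25 + 9)*(-9) - 1*1567 = -16*(-9) - 1567 = 144 - 1567 = -1423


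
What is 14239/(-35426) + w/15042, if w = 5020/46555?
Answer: -997111349557/2480813026206 ≈ -0.40193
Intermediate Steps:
w = 1004/9311 (w = 5020*(1/46555) = 1004/9311 ≈ 0.10783)
14239/(-35426) + w/15042 = 14239/(-35426) + (1004/9311)/15042 = 14239*(-1/35426) + (1004/9311)*(1/15042) = -14239/35426 + 502/70028031 = -997111349557/2480813026206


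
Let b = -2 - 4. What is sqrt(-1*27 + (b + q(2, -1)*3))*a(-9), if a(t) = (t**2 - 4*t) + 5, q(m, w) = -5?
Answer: 488*I*sqrt(3) ≈ 845.24*I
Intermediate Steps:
b = -6
a(t) = 5 + t**2 - 4*t
sqrt(-1*27 + (b + q(2, -1)*3))*a(-9) = sqrt(-1*27 + (-6 - 5*3))*(5 + (-9)**2 - 4*(-9)) = sqrt(-27 + (-6 - 15))*(5 + 81 + 36) = sqrt(-27 - 21)*122 = sqrt(-48)*122 = (4*I*sqrt(3))*122 = 488*I*sqrt(3)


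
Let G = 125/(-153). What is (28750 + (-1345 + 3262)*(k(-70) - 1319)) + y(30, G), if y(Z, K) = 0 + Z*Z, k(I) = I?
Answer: -2633063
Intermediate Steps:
G = -125/153 (G = 125*(-1/153) = -125/153 ≈ -0.81699)
y(Z, K) = Z**2 (y(Z, K) = 0 + Z**2 = Z**2)
(28750 + (-1345 + 3262)*(k(-70) - 1319)) + y(30, G) = (28750 + (-1345 + 3262)*(-70 - 1319)) + 30**2 = (28750 + 1917*(-1389)) + 900 = (28750 - 2662713) + 900 = -2633963 + 900 = -2633063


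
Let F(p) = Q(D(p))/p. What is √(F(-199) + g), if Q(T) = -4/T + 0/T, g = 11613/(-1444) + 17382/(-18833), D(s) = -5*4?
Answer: I*√4546329867863627945/712075730 ≈ 2.9944*I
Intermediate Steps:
D(s) = -20
g = -243807237/27194852 (g = 11613*(-1/1444) + 17382*(-1/18833) = -11613/1444 - 17382/18833 = -243807237/27194852 ≈ -8.9652)
Q(T) = -4/T (Q(T) = -4/T + 0 = -4/T)
F(p) = 1/(5*p) (F(p) = (-4/(-20))/p = (-4*(-1/20))/p = 1/(5*p))
√(F(-199) + g) = √((⅕)/(-199) - 243807237/27194852) = √((⅕)*(-1/199) - 243807237/27194852) = √(-1/995 - 243807237/27194852) = √(-242615395667/27058877740) = I*√4546329867863627945/712075730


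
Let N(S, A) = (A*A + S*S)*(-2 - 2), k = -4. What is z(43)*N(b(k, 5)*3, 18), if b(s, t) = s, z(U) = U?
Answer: -80496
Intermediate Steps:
N(S, A) = -4*A**2 - 4*S**2 (N(S, A) = (A**2 + S**2)*(-4) = -4*A**2 - 4*S**2)
z(43)*N(b(k, 5)*3, 18) = 43*(-4*18**2 - 4*(-4*3)**2) = 43*(-4*324 - 4*(-12)**2) = 43*(-1296 - 4*144) = 43*(-1296 - 576) = 43*(-1872) = -80496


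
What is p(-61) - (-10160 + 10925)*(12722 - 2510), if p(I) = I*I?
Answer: -7808459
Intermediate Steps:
p(I) = I**2
p(-61) - (-10160 + 10925)*(12722 - 2510) = (-61)**2 - (-10160 + 10925)*(12722 - 2510) = 3721 - 765*10212 = 3721 - 1*7812180 = 3721 - 7812180 = -7808459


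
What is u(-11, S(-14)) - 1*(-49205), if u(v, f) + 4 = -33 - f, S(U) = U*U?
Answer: 48972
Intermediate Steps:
S(U) = U²
u(v, f) = -37 - f (u(v, f) = -4 + (-33 - f) = -37 - f)
u(-11, S(-14)) - 1*(-49205) = (-37 - 1*(-14)²) - 1*(-49205) = (-37 - 1*196) + 49205 = (-37 - 196) + 49205 = -233 + 49205 = 48972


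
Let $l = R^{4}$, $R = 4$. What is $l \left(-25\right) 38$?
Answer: $-243200$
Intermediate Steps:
$l = 256$ ($l = 4^{4} = 256$)
$l \left(-25\right) 38 = 256 \left(-25\right) 38 = \left(-6400\right) 38 = -243200$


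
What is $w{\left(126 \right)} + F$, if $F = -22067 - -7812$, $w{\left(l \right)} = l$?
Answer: $-14129$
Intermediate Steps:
$F = -14255$ ($F = -22067 + 7812 = -14255$)
$w{\left(126 \right)} + F = 126 - 14255 = -14129$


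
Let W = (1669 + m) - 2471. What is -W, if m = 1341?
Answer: -539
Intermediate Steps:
W = 539 (W = (1669 + 1341) - 2471 = 3010 - 2471 = 539)
-W = -1*539 = -539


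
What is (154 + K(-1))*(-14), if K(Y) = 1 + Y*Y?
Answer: -2184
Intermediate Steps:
K(Y) = 1 + Y²
(154 + K(-1))*(-14) = (154 + (1 + (-1)²))*(-14) = (154 + (1 + 1))*(-14) = (154 + 2)*(-14) = 156*(-14) = -2184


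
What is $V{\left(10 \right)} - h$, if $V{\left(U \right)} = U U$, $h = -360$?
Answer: $460$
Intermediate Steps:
$V{\left(U \right)} = U^{2}$
$V{\left(10 \right)} - h = 10^{2} - -360 = 100 + 360 = 460$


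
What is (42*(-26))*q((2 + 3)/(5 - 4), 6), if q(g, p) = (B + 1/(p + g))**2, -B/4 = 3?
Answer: -18739812/121 ≈ -1.5487e+5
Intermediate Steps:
B = -12 (B = -4*3 = -12)
q(g, p) = (-12 + 1/(g + p))**2 (q(g, p) = (-12 + 1/(p + g))**2 = (-12 + 1/(g + p))**2)
(42*(-26))*q((2 + 3)/(5 - 4), 6) = (42*(-26))*((-1 + 12*((2 + 3)/(5 - 4)) + 12*6)**2/((2 + 3)/(5 - 4) + 6)**2) = -1092*(-1 + 12*(5/1) + 72)**2/(5/1 + 6)**2 = -1092*(-1 + 12*(5*1) + 72)**2/(5*1 + 6)**2 = -1092*(-1 + 12*5 + 72)**2/(5 + 6)**2 = -1092*(-1 + 60 + 72)**2/11**2 = -1092*131**2/121 = -1092*17161/121 = -18739812/121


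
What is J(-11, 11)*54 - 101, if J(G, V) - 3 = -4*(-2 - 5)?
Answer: 1573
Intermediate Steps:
J(G, V) = 31 (J(G, V) = 3 - 4*(-2 - 5) = 3 - 4*(-7) = 3 + 28 = 31)
J(-11, 11)*54 - 101 = 31*54 - 101 = 1674 - 101 = 1573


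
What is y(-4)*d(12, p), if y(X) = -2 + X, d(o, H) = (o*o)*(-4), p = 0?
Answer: 3456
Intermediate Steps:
d(o, H) = -4*o² (d(o, H) = o²*(-4) = -4*o²)
y(-4)*d(12, p) = (-2 - 4)*(-4*12²) = -(-24)*144 = -6*(-576) = 3456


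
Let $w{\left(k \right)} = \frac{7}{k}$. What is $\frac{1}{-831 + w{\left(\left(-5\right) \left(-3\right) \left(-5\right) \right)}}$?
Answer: $- \frac{75}{62332} \approx -0.0012032$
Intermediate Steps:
$\frac{1}{-831 + w{\left(\left(-5\right) \left(-3\right) \left(-5\right) \right)}} = \frac{1}{-831 + \frac{7}{\left(-5\right) \left(-3\right) \left(-5\right)}} = \frac{1}{-831 + \frac{7}{15 \left(-5\right)}} = \frac{1}{-831 + \frac{7}{-75}} = \frac{1}{-831 + 7 \left(- \frac{1}{75}\right)} = \frac{1}{-831 - \frac{7}{75}} = \frac{1}{- \frac{62332}{75}} = - \frac{75}{62332}$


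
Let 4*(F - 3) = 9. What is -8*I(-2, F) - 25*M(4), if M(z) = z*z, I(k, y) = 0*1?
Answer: -400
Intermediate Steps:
F = 21/4 (F = 3 + (1/4)*9 = 3 + 9/4 = 21/4 ≈ 5.2500)
I(k, y) = 0
M(z) = z**2
-8*I(-2, F) - 25*M(4) = -8*0 - 25*4**2 = 0 - 25*16 = 0 - 400 = -400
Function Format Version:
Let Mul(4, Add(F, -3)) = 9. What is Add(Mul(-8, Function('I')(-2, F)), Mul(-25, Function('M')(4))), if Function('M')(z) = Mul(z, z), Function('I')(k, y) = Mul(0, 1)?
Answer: -400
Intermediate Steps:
F = Rational(21, 4) (F = Add(3, Mul(Rational(1, 4), 9)) = Add(3, Rational(9, 4)) = Rational(21, 4) ≈ 5.2500)
Function('I')(k, y) = 0
Function('M')(z) = Pow(z, 2)
Add(Mul(-8, Function('I')(-2, F)), Mul(-25, Function('M')(4))) = Add(Mul(-8, 0), Mul(-25, Pow(4, 2))) = Add(0, Mul(-25, 16)) = Add(0, -400) = -400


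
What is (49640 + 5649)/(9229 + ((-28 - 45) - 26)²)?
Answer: 55289/19030 ≈ 2.9054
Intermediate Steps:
(49640 + 5649)/(9229 + ((-28 - 45) - 26)²) = 55289/(9229 + (-73 - 26)²) = 55289/(9229 + (-99)²) = 55289/(9229 + 9801) = 55289/19030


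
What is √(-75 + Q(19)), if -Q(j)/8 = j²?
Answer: I*√2963 ≈ 54.433*I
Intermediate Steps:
Q(j) = -8*j²
√(-75 + Q(19)) = √(-75 - 8*19²) = √(-75 - 8*361) = √(-75 - 2888) = √(-2963) = I*√2963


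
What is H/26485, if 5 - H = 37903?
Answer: -37898/26485 ≈ -1.4309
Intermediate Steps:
H = -37898 (H = 5 - 1*37903 = 5 - 37903 = -37898)
H/26485 = -37898/26485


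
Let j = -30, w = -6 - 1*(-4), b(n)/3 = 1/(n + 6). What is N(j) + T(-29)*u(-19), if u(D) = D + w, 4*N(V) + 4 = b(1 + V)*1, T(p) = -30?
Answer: 57865/92 ≈ 628.97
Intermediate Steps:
b(n) = 3/(6 + n) (b(n) = 3/(n + 6) = 3/(6 + n))
w = -2 (w = -6 + 4 = -2)
N(V) = -1 + 3/(4*(7 + V)) (N(V) = -1 + ((3/(6 + (1 + V)))*1)/4 = -1 + ((3/(7 + V))*1)/4 = -1 + (3/(7 + V))/4 = -1 + 3/(4*(7 + V)))
u(D) = -2 + D (u(D) = D - 2 = -2 + D)
N(j) + T(-29)*u(-19) = (-25/4 - 1*(-30))/(7 - 30) - 30*(-2 - 19) = (-25/4 + 30)/(-23) - 30*(-21) = -1/23*95/4 + 630 = -95/92 + 630 = 57865/92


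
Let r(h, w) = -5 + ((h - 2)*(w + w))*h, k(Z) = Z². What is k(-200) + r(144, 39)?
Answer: 1634939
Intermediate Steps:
r(h, w) = -5 + 2*h*w*(-2 + h) (r(h, w) = -5 + ((-2 + h)*(2*w))*h = -5 + (2*w*(-2 + h))*h = -5 + 2*h*w*(-2 + h))
k(-200) + r(144, 39) = (-200)² + (-5 - 4*144*39 + 2*39*144²) = 40000 + (-5 - 22464 + 2*39*20736) = 40000 + (-5 - 22464 + 1617408) = 40000 + 1594939 = 1634939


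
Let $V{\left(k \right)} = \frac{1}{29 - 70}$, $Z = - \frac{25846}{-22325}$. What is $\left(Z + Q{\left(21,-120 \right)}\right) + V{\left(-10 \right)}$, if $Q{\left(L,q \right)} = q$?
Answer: $- \frac{108801639}{915325} \approx -118.87$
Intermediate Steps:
$Z = \frac{25846}{22325}$ ($Z = \left(-25846\right) \left(- \frac{1}{22325}\right) = \frac{25846}{22325} \approx 1.1577$)
$V{\left(k \right)} = - \frac{1}{41}$ ($V{\left(k \right)} = \frac{1}{-41} = - \frac{1}{41}$)
$\left(Z + Q{\left(21,-120 \right)}\right) + V{\left(-10 \right)} = \left(\frac{25846}{22325} - 120\right) - \frac{1}{41} = - \frac{2653154}{22325} - \frac{1}{41} = - \frac{108801639}{915325}$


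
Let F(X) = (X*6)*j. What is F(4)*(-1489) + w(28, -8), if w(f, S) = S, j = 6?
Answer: -214424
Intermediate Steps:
F(X) = 36*X (F(X) = (X*6)*6 = (6*X)*6 = 36*X)
F(4)*(-1489) + w(28, -8) = (36*4)*(-1489) - 8 = 144*(-1489) - 8 = -214416 - 8 = -214424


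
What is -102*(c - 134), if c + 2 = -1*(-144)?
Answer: -816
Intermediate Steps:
c = 142 (c = -2 - 1*(-144) = -2 + 144 = 142)
-102*(c - 134) = -102*(142 - 134) = -102*8 = -816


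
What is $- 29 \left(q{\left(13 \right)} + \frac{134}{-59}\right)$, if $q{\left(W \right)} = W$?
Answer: $- \frac{18357}{59} \approx -311.14$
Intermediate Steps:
$- 29 \left(q{\left(13 \right)} + \frac{134}{-59}\right) = - 29 \left(13 + \frac{134}{-59}\right) = - 29 \left(13 + 134 \left(- \frac{1}{59}\right)\right) = - 29 \left(13 - \frac{134}{59}\right) = \left(-29\right) \frac{633}{59} = - \frac{18357}{59}$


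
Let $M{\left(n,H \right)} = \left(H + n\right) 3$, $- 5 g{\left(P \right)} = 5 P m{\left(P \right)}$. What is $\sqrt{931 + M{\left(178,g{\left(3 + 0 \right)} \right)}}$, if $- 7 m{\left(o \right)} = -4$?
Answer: $\frac{\sqrt{71533}}{7} \approx 38.208$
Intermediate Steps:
$m{\left(o \right)} = \frac{4}{7}$ ($m{\left(o \right)} = \left(- \frac{1}{7}\right) \left(-4\right) = \frac{4}{7}$)
$g{\left(P \right)} = - \frac{4 P}{7}$ ($g{\left(P \right)} = - \frac{5 P \frac{4}{7}}{5} = - \frac{\frac{20}{7} P}{5} = - \frac{4 P}{7}$)
$M{\left(n,H \right)} = 3 H + 3 n$
$\sqrt{931 + M{\left(178,g{\left(3 + 0 \right)} \right)}} = \sqrt{931 + \left(3 \left(- \frac{4 \left(3 + 0\right)}{7}\right) + 3 \cdot 178\right)} = \sqrt{931 + \left(3 \left(\left(- \frac{4}{7}\right) 3\right) + 534\right)} = \sqrt{931 + \left(3 \left(- \frac{12}{7}\right) + 534\right)} = \sqrt{931 + \left(- \frac{36}{7} + 534\right)} = \sqrt{931 + \frac{3702}{7}} = \sqrt{\frac{10219}{7}} = \frac{\sqrt{71533}}{7}$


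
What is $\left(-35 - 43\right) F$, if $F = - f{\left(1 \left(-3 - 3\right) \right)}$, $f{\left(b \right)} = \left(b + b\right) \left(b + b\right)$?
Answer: $11232$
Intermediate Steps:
$f{\left(b \right)} = 4 b^{2}$ ($f{\left(b \right)} = 2 b 2 b = 4 b^{2}$)
$F = -144$ ($F = - 4 \left(1 \left(-3 - 3\right)\right)^{2} = - 4 \left(1 \left(-6\right)\right)^{2} = - 4 \left(-6\right)^{2} = - 4 \cdot 36 = \left(-1\right) 144 = -144$)
$\left(-35 - 43\right) F = \left(-35 - 43\right) \left(-144\right) = \left(-78\right) \left(-144\right) = 11232$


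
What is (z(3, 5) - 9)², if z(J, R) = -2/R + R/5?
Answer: 1764/25 ≈ 70.560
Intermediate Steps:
z(J, R) = -2/R + R/5 (z(J, R) = -2/R + R*(⅕) = -2/R + R/5)
(z(3, 5) - 9)² = ((-2/5 + (⅕)*5) - 9)² = ((-2*⅕ + 1) - 9)² = ((-⅖ + 1) - 9)² = (⅗ - 9)² = (-42/5)² = 1764/25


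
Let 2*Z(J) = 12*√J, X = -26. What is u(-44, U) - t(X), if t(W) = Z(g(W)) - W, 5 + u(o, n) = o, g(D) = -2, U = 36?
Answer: -75 - 6*I*√2 ≈ -75.0 - 8.4853*I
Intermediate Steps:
u(o, n) = -5 + o
Z(J) = 6*√J (Z(J) = (12*√J)/2 = 6*√J)
t(W) = -W + 6*I*√2 (t(W) = 6*√(-2) - W = 6*(I*√2) - W = 6*I*√2 - W = -W + 6*I*√2)
u(-44, U) - t(X) = (-5 - 44) - (-1*(-26) + 6*I*√2) = -49 - (26 + 6*I*√2) = -49 + (-26 - 6*I*√2) = -75 - 6*I*√2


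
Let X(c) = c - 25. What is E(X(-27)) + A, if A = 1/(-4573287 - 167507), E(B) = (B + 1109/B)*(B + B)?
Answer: 36153295043/4740794 ≈ 7626.0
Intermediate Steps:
X(c) = -25 + c
E(B) = 2*B*(B + 1109/B) (E(B) = (B + 1109/B)*(2*B) = 2*B*(B + 1109/B))
A = -1/4740794 (A = 1/(-4740794) = -1/4740794 ≈ -2.1094e-7)
E(X(-27)) + A = (2218 + 2*(-25 - 27)²) - 1/4740794 = (2218 + 2*(-52)²) - 1/4740794 = (2218 + 2*2704) - 1/4740794 = (2218 + 5408) - 1/4740794 = 7626 - 1/4740794 = 36153295043/4740794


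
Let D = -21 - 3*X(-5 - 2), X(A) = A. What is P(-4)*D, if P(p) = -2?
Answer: 0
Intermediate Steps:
D = 0 (D = -21 - 3*(-5 - 2) = -21 - 3*(-7) = -21 + 21 = 0)
P(-4)*D = -2*0 = 0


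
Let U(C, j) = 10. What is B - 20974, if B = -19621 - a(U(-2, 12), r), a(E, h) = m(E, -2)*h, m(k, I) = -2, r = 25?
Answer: -40545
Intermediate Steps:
a(E, h) = -2*h
B = -19571 (B = -19621 - (-2)*25 = -19621 - 1*(-50) = -19621 + 50 = -19571)
B - 20974 = -19571 - 20974 = -40545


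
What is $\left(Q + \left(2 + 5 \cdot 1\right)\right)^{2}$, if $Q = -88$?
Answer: $6561$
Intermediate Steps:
$\left(Q + \left(2 + 5 \cdot 1\right)\right)^{2} = \left(-88 + \left(2 + 5 \cdot 1\right)\right)^{2} = \left(-88 + \left(2 + 5\right)\right)^{2} = \left(-88 + 7\right)^{2} = \left(-81\right)^{2} = 6561$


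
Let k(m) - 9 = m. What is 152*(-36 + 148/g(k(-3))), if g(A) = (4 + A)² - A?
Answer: -245936/47 ≈ -5232.7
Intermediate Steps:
k(m) = 9 + m
152*(-36 + 148/g(k(-3))) = 152*(-36 + 148/((4 + (9 - 3))² - (9 - 3))) = 152*(-36 + 148/((4 + 6)² - 1*6)) = 152*(-36 + 148/(10² - 6)) = 152*(-36 + 148/(100 - 6)) = 152*(-36 + 148/94) = 152*(-36 + 148*(1/94)) = 152*(-36 + 74/47) = 152*(-1618/47) = -245936/47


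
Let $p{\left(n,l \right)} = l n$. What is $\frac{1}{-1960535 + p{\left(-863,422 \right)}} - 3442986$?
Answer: $- \frac{8003981856907}{2324721} \approx -3.443 \cdot 10^{6}$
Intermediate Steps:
$\frac{1}{-1960535 + p{\left(-863,422 \right)}} - 3442986 = \frac{1}{-1960535 + 422 \left(-863\right)} - 3442986 = \frac{1}{-1960535 - 364186} - 3442986 = \frac{1}{-2324721} - 3442986 = - \frac{1}{2324721} - 3442986 = - \frac{8003981856907}{2324721}$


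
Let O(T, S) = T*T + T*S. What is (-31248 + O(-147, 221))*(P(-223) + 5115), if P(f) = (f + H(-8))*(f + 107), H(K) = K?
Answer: -1344282786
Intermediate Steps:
O(T, S) = T**2 + S*T
P(f) = (-8 + f)*(107 + f) (P(f) = (f - 8)*(f + 107) = (-8 + f)*(107 + f))
(-31248 + O(-147, 221))*(P(-223) + 5115) = (-31248 - 147*(221 - 147))*((-856 + (-223)**2 + 99*(-223)) + 5115) = (-31248 - 147*74)*((-856 + 49729 - 22077) + 5115) = (-31248 - 10878)*(26796 + 5115) = -42126*31911 = -1344282786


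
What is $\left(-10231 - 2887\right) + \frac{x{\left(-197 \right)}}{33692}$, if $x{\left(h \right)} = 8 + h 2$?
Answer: $- \frac{220986021}{16846} \approx -13118.0$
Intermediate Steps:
$x{\left(h \right)} = 8 + 2 h$
$\left(-10231 - 2887\right) + \frac{x{\left(-197 \right)}}{33692} = \left(-10231 - 2887\right) + \frac{8 + 2 \left(-197\right)}{33692} = -13118 + \left(8 - 394\right) \frac{1}{33692} = -13118 - \frac{193}{16846} = - \frac{220986021}{16846}$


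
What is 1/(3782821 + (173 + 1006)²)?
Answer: 1/5172862 ≈ 1.9332e-7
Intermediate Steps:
1/(3782821 + (173 + 1006)²) = 1/(3782821 + 1179²) = 1/(3782821 + 1390041) = 1/5172862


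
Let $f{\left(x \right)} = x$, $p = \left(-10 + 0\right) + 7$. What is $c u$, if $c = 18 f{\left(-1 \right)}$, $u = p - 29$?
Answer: $576$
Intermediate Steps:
$p = -3$ ($p = -10 + 7 = -3$)
$u = -32$ ($u = -3 - 29 = -32$)
$c = -18$ ($c = 18 \left(-1\right) = -18$)
$c u = \left(-18\right) \left(-32\right) = 576$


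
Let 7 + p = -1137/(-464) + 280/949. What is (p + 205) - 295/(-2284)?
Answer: 50506283011/251431856 ≈ 200.87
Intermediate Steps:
p = -1873419/440336 (p = -7 + (-1137/(-464) + 280/949) = -7 + (-1137*(-1/464) + 280*(1/949)) = -7 + (1137/464 + 280/949) = -7 + 1208933/440336 = -1873419/440336 ≈ -4.2545)
(p + 205) - 295/(-2284) = (-1873419/440336 + 205) - 295/(-2284) = 88395461/440336 - 295*(-1/2284) = 88395461/440336 + 295/2284 = 50506283011/251431856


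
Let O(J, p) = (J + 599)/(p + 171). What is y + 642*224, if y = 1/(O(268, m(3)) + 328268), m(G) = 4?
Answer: 8261448476911/57447767 ≈ 1.4381e+5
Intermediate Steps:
O(J, p) = (599 + J)/(171 + p)
y = 175/57447767 (y = 1/((599 + 268)/(171 + 4) + 328268) = 1/(867/175 + 328268) = 1/(57447767/175) = 175/57447767 ≈ 3.0462e-6)
y + 642*224 = 175/57447767 + 642*224 = 175/57447767 + 143808 = 8261448476911/57447767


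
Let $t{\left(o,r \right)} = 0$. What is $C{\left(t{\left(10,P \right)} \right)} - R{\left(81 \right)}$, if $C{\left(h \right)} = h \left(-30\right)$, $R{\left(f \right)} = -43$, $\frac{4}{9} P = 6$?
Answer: $43$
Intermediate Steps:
$P = \frac{27}{2}$ ($P = \frac{9}{4} \cdot 6 = \frac{27}{2} \approx 13.5$)
$C{\left(h \right)} = - 30 h$
$C{\left(t{\left(10,P \right)} \right)} - R{\left(81 \right)} = \left(-30\right) 0 - -43 = 0 + 43 = 43$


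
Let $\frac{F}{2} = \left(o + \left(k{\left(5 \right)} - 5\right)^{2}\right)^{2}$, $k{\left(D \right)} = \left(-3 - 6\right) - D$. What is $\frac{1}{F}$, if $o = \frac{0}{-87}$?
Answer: $\frac{1}{260642} \approx 3.8367 \cdot 10^{-6}$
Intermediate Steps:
$k{\left(D \right)} = -9 - D$ ($k{\left(D \right)} = \left(-3 - 6\right) - D = -9 - D$)
$o = 0$ ($o = 0 \left(- \frac{1}{87}\right) = 0$)
$F = 260642$ ($F = 2 \left(0 + \left(\left(-9 - 5\right) - 5\right)^{2}\right)^{2} = 2 \left(0 + \left(-14 - 5\right)^{2}\right)^{2} = 2 \left(0 + \left(-19\right)^{2}\right)^{2} = 2 \left(0 + 361\right)^{2} = 2 \cdot 361^{2} = 2 \cdot 130321 = 260642$)
$\frac{1}{F} = \frac{1}{260642}$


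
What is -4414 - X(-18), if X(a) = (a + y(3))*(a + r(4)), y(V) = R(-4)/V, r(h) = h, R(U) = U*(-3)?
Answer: -4610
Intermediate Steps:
R(U) = -3*U
y(V) = 12/V (y(V) = (-3*(-4))/V = 12/V)
X(a) = (4 + a)**2 (X(a) = (a + 12/3)*(a + 4) = (a + 12*(1/3))*(4 + a) = (a + 4)*(4 + a) = (4 + a)*(4 + a) = (4 + a)**2)
-4414 - X(-18) = -4414 - (16 + (-18)**2 + 8*(-18)) = -4414 - (16 + 324 - 144) = -4414 - 1*196 = -4414 - 196 = -4610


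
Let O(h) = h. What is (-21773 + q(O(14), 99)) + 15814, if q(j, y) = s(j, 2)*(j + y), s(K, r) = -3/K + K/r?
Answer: -72691/14 ≈ -5192.2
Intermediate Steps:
q(j, y) = (j + y)*(j/2 - 3/j) (q(j, y) = (-3/j + j/2)*(j + y) = (j/2 - 3/j)*(j + y) = (j + y)*(j/2 - 3/j))
(-21773 + q(O(14), 99)) + 15814 = (-21773 + (½)*(-6 + 14²)*(14 + 99)/14) + 15814 = (-21773 + (½)*(1/14)*(-6 + 196)*113) + 15814 = (-21773 + (½)*(1/14)*190*113) + 15814 = (-21773 + 10735/14) + 15814 = -294087/14 + 15814 = -72691/14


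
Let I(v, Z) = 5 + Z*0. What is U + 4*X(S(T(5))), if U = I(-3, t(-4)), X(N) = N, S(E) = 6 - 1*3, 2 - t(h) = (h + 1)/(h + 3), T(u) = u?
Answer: 17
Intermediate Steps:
t(h) = 2 - (1 + h)/(3 + h) (t(h) = 2 - (h + 1)/(h + 3) = 2 - (1 + h)/(3 + h))
S(E) = 3 (S(E) = 6 - 3 = 3)
I(v, Z) = 5 (I(v, Z) = 5 + 0 = 5)
U = 5
U + 4*X(S(T(5))) = 5 + 4*3 = 5 + 12 = 17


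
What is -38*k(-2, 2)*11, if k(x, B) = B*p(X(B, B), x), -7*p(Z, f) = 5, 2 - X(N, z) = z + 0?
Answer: 4180/7 ≈ 597.14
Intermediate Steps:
X(N, z) = 2 - z (X(N, z) = 2 - (z + 0) = 2 - z)
p(Z, f) = -5/7 (p(Z, f) = -1/7*5 = -5/7)
k(x, B) = -5*B/7 (k(x, B) = B*(-5/7) = -5*B/7)
-38*k(-2, 2)*11 = -(-190)*2/7*11 = -38*(-10/7)*11 = (380/7)*11 = 4180/7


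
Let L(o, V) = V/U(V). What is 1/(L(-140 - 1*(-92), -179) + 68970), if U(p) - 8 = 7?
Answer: 15/1034371 ≈ 1.4502e-5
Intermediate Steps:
U(p) = 15 (U(p) = 8 + 7 = 15)
L(o, V) = V/15
1/(L(-140 - 1*(-92), -179) + 68970) = 1/((1/15)*(-179) + 68970) = 1/(-179/15 + 68970) = 1/(1034371/15) = 15/1034371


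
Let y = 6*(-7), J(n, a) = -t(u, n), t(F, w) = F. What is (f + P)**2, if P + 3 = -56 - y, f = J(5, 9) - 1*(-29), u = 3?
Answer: 81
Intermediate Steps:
J(n, a) = -3 (J(n, a) = -1*3 = -3)
y = -42
f = 26 (f = -3 - 1*(-29) = -3 + 29 = 26)
P = -17 (P = -3 + (-56 - 1*(-42)) = -3 + (-56 + 42) = -3 - 14 = -17)
(f + P)**2 = (26 - 17)**2 = 9**2 = 81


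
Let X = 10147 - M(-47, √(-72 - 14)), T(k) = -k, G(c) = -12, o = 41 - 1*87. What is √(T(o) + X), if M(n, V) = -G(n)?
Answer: √10181 ≈ 100.90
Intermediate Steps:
o = -46 (o = 41 - 87 = -46)
M(n, V) = 12 (M(n, V) = -1*(-12) = 12)
X = 10135 (X = 10147 - 1*12 = 10147 - 12 = 10135)
√(T(o) + X) = √(-1*(-46) + 10135) = √(46 + 10135) = √10181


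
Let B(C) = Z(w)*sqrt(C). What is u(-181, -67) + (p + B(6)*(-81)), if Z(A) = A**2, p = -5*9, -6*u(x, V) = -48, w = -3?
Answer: -37 - 729*sqrt(6) ≈ -1822.7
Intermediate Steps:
u(x, V) = 8 (u(x, V) = -1/6*(-48) = 8)
p = -45
B(C) = 9*sqrt(C) (B(C) = (-3)**2*sqrt(C) = 9*sqrt(C))
u(-181, -67) + (p + B(6)*(-81)) = 8 + (-45 + (9*sqrt(6))*(-81)) = 8 + (-45 - 729*sqrt(6)) = -37 - 729*sqrt(6)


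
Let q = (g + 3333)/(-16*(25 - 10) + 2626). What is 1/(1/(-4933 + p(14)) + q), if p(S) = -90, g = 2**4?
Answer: 11984878/16819641 ≈ 0.71255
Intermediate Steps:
g = 16
q = 3349/2386 (q = (16 + 3333)/(-16*(25 - 10) + 2626) = 3349/(-16*15 + 2626) = 3349/(-240 + 2626) = 3349/2386 ≈ 1.4036)
1/(1/(-4933 + p(14)) + q) = 1/(1/(-4933 - 90) + 3349/2386) = 1/(1/(-5023) + 3349/2386) = 1/(-1/5023 + 3349/2386) = 1/(16819641/11984878) = 11984878/16819641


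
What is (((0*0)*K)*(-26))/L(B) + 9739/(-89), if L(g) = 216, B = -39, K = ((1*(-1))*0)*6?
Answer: -9739/89 ≈ -109.43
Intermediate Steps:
K = 0 (K = -1*0*6 = 0*6 = 0)
(((0*0)*K)*(-26))/L(B) + 9739/(-89) = (((0*0)*0)*(-26))/216 + 9739/(-89) = ((0*0)*(-26))*(1/216) + 9739*(-1/89) = (0*(-26))*(1/216) - 9739/89 = 0*(1/216) - 9739/89 = 0 - 9739/89 = -9739/89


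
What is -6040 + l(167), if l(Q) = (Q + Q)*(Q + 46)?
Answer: 65102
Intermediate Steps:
l(Q) = 2*Q*(46 + Q) (l(Q) = (2*Q)*(46 + Q) = 2*Q*(46 + Q))
-6040 + l(167) = -6040 + 2*167*(46 + 167) = -6040 + 2*167*213 = -6040 + 71142 = 65102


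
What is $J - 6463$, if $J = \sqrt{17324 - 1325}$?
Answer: $-6463 + \sqrt{15999} \approx -6336.5$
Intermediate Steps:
$J = \sqrt{15999} \approx 126.49$
$J - 6463 = \sqrt{15999} - 6463 = -6463 + \sqrt{15999}$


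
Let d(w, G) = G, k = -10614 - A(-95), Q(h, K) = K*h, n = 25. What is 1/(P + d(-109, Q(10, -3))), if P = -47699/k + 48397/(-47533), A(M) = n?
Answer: -505703587/13418726726 ≈ -0.037686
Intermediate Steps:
A(M) = 25
k = -10639 (k = -10614 - 1*25 = -10614 - 25 = -10639)
P = 1752380884/505703587 (P = -47699/(-10639) + 48397/(-47533) = -47699*(-1/10639) + 48397*(-1/47533) = 47699/10639 - 48397/47533 = 1752380884/505703587 ≈ 3.4652)
1/(P + d(-109, Q(10, -3))) = 1/(1752380884/505703587 - 3*10) = 1/(1752380884/505703587 - 30) = 1/(-13418726726/505703587) = -505703587/13418726726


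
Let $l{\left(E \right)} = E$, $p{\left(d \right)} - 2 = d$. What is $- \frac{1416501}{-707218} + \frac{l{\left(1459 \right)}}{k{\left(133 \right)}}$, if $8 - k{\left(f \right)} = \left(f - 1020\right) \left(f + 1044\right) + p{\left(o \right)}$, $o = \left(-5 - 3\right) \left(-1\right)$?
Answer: $\frac{1479854625559}{738333470346} \approx 2.0043$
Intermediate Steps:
$o = 8$ ($o = \left(-8\right) \left(-1\right) = 8$)
$p{\left(d \right)} = 2 + d$
$k{\left(f \right)} = -2 - \left(-1020 + f\right) \left(1044 + f\right)$ ($k{\left(f \right)} = 8 - \left(\left(f - 1020\right) \left(f + 1044\right) + \left(2 + 8\right)\right) = 8 - \left(\left(-1020 + f\right) \left(1044 + f\right) + 10\right) = 8 - \left(10 + \left(-1020 + f\right) \left(1044 + f\right)\right) = -2 - \left(-1020 + f\right) \left(1044 + f\right)$)
$- \frac{1416501}{-707218} + \frac{l{\left(1459 \right)}}{k{\left(133 \right)}} = - \frac{1416501}{-707218} + \frac{1459}{1064878 - 133^{2} - 3192} = \left(-1416501\right) \left(- \frac{1}{707218}\right) + \frac{1459}{1064878 - 17689 - 3192} = \frac{1416501}{707218} + \frac{1459}{1064878 - 17689 - 3192} = \frac{1416501}{707218} + \frac{1459}{1043997} = \frac{1479854625559}{738333470346}$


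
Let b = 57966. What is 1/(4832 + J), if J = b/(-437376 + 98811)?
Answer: 112855/545296038 ≈ 0.00020696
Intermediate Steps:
J = -19322/112855 (J = 57966/(-437376 + 98811) = 57966/(-338565) = 57966*(-1/338565) = -19322/112855 ≈ -0.17121)
1/(4832 + J) = 1/(4832 - 19322/112855) = 1/(545296038/112855) = 112855/545296038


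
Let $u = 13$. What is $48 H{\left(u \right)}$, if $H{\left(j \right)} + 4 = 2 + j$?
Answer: $528$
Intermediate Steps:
$H{\left(j \right)} = -2 + j$ ($H{\left(j \right)} = -4 + \left(2 + j\right) = -2 + j$)
$48 H{\left(u \right)} = 48 \left(-2 + 13\right) = 48 \cdot 11 = 528$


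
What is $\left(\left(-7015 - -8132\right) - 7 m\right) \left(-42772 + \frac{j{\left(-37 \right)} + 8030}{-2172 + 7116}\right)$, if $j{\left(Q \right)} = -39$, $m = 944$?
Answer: $\frac{1161109162507}{4944} \approx 2.3485 \cdot 10^{8}$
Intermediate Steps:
$\left(\left(-7015 - -8132\right) - 7 m\right) \left(-42772 + \frac{j{\left(-37 \right)} + 8030}{-2172 + 7116}\right) = \left(\left(-7015 - -8132\right) - 6608\right) \left(-42772 + \frac{-39 + 8030}{-2172 + 7116}\right) = \left(\left(-7015 + 8132\right) - 6608\right) \left(-42772 + \frac{7991}{4944}\right) = \left(1117 - 6608\right) \left(-42772 + 7991 \cdot \frac{1}{4944}\right) = - 5491 \left(-42772 + \frac{7991}{4944}\right) = \left(-5491\right) \left(- \frac{211456777}{4944}\right) = \frac{1161109162507}{4944}$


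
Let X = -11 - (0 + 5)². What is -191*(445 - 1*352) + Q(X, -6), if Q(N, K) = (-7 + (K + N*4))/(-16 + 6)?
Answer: -177473/10 ≈ -17747.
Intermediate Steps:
X = -36 (X = -11 - 1*5² = -11 - 1*25 = -11 - 25 = -36)
Q(N, K) = 7/10 - 2*N/5 - K/10 (Q(N, K) = (-7 + (K + 4*N))/(-10) = (-7 + K + 4*N)*(-⅒) = 7/10 - 2*N/5 - K/10)
-191*(445 - 1*352) + Q(X, -6) = -191*(445 - 1*352) + (7/10 - ⅖*(-36) - ⅒*(-6)) = -191*(445 - 352) + (7/10 + 72/5 + ⅗) = -191*93 + 157/10 = -17763 + 157/10 = -177473/10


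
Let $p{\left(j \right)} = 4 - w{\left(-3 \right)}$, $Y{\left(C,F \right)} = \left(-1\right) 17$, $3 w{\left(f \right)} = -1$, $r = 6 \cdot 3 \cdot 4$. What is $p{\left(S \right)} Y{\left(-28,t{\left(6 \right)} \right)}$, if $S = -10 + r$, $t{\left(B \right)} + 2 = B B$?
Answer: $- \frac{221}{3} \approx -73.667$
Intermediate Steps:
$t{\left(B \right)} = -2 + B^{2}$ ($t{\left(B \right)} = -2 + B B = -2 + B^{2}$)
$r = 72$ ($r = 18 \cdot 4 = 72$)
$w{\left(f \right)} = - \frac{1}{3}$ ($w{\left(f \right)} = \frac{1}{3} \left(-1\right) = - \frac{1}{3}$)
$Y{\left(C,F \right)} = -17$
$S = 62$ ($S = -10 + 72 = 62$)
$p{\left(j \right)} = \frac{13}{3}$ ($p{\left(j \right)} = 4 - - \frac{1}{3} = 4 + \frac{1}{3} = \frac{13}{3}$)
$p{\left(S \right)} Y{\left(-28,t{\left(6 \right)} \right)} = \frac{13}{3} \left(-17\right) = - \frac{221}{3}$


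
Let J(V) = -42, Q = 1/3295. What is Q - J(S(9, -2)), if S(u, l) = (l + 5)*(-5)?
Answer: 138391/3295 ≈ 42.000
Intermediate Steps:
S(u, l) = -25 - 5*l (S(u, l) = (5 + l)*(-5) = -25 - 5*l)
Q = 1/3295 ≈ 0.00030349
Q - J(S(9, -2)) = 1/3295 - 1*(-42) = 1/3295 + 42 = 138391/3295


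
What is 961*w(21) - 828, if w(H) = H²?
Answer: 422973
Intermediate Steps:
961*w(21) - 828 = 961*21² - 828 = 961*441 - 828 = 423801 - 828 = 422973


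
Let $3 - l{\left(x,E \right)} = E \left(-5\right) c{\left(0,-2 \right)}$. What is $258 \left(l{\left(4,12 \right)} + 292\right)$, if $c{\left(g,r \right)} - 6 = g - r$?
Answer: $199950$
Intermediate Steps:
$c{\left(g,r \right)} = 6 + g - r$ ($c{\left(g,r \right)} = 6 + \left(g - r\right) = 6 + g - r$)
$l{\left(x,E \right)} = 3 + 40 E$ ($l{\left(x,E \right)} = 3 - E \left(-5\right) \left(6 + 0 - -2\right) = 3 - - 5 E \left(6 + 0 + 2\right) = 3 - - 5 E 8 = 3 - - 40 E = 3 + 40 E$)
$258 \left(l{\left(4,12 \right)} + 292\right) = 258 \left(\left(3 + 40 \cdot 12\right) + 292\right) = 258 \left(\left(3 + 480\right) + 292\right) = 258 \left(483 + 292\right) = 258 \cdot 775 = 199950$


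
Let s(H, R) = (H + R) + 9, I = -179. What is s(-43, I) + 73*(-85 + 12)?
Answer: -5542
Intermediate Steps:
s(H, R) = 9 + H + R
s(-43, I) + 73*(-85 + 12) = (9 - 43 - 179) + 73*(-85 + 12) = -213 + 73*(-73) = -213 - 5329 = -5542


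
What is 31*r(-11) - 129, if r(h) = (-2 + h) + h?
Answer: -873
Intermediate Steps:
r(h) = -2 + 2*h
31*r(-11) - 129 = 31*(-2 + 2*(-11)) - 129 = 31*(-2 - 22) - 129 = 31*(-24) - 129 = -744 - 129 = -873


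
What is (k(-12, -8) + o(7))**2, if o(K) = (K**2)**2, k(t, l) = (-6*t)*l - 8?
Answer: 3301489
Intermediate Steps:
k(t, l) = -8 - 6*l*t (k(t, l) = -6*l*t - 8 = -8 - 6*l*t)
o(K) = K**4
(k(-12, -8) + o(7))**2 = ((-8 - 6*(-8)*(-12)) + 7**4)**2 = ((-8 - 576) + 2401)**2 = (-584 + 2401)**2 = 1817**2 = 3301489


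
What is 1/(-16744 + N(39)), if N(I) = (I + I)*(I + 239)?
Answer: 1/4940 ≈ 0.00020243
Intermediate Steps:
N(I) = 2*I*(239 + I) (N(I) = (2*I)*(239 + I) = 2*I*(239 + I))
1/(-16744 + N(39)) = 1/(-16744 + 2*39*(239 + 39)) = 1/(-16744 + 2*39*278) = 1/(-16744 + 21684) = 1/4940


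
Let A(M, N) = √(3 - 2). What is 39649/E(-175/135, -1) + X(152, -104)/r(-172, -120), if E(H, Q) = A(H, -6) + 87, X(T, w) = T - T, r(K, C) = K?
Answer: 39649/88 ≈ 450.56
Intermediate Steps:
A(M, N) = 1 (A(M, N) = √1 = 1)
X(T, w) = 0
E(H, Q) = 88 (E(H, Q) = 1 + 87 = 88)
39649/E(-175/135, -1) + X(152, -104)/r(-172, -120) = 39649/88 + 0/(-172) = 39649*(1/88) + 0*(-1/172) = 39649/88 + 0 = 39649/88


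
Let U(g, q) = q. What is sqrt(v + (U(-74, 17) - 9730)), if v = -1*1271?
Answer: 2*I*sqrt(2746) ≈ 104.8*I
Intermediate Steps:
v = -1271
sqrt(v + (U(-74, 17) - 9730)) = sqrt(-1271 + (17 - 9730)) = sqrt(-1271 - 9713) = sqrt(-10984) = 2*I*sqrt(2746)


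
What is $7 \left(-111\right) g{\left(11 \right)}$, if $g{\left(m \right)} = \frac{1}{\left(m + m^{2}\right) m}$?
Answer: $- \frac{259}{484} \approx -0.53512$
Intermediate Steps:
$g{\left(m \right)} = \frac{1}{m \left(m + m^{2}\right)}$
$7 \left(-111\right) g{\left(11 \right)} = 7 \left(-111\right) \frac{1}{121 \left(1 + 11\right)} = - 777 \frac{1}{121 \cdot 12} = - 777 \cdot \frac{1}{121} \cdot \frac{1}{12} = \left(-777\right) \frac{1}{1452} = - \frac{259}{484}$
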